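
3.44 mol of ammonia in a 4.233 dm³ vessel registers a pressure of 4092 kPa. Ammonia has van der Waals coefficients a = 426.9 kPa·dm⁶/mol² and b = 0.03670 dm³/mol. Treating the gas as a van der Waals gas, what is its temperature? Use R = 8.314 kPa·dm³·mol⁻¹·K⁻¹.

T ≈ 628.1 K

T = (P + a n²/V²)(V − nb)/(nR)
P + a n²/V² = 4092 + (426.9)(3.44)²/(4.233)² = 4373.9 kPa
V − nb = 4.233 − (3.44)(0.03670) = 4.1068 dm³
T = (4373.9)(4.1068)/((3.44)(8.314)) = 628.1 K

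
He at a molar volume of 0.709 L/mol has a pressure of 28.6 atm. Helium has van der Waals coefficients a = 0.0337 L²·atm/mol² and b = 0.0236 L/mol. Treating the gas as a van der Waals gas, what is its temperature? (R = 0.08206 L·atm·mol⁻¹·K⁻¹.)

T = (P + a/V_m²)(V_m − b)/R
P + a/V_m² = 28.6 + 0.0337/(0.709)² = 28.667 atm
V_m − b = 0.709 − 0.0236 = 0.68540 L/mol
T = (28.667)(0.68540)/0.08206 = 239.4 K

T ≈ 239.4 K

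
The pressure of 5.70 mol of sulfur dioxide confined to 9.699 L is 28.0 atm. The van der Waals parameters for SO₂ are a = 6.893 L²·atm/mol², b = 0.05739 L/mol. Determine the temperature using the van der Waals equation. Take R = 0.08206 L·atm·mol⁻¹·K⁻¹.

T = (P + a n²/V²)(V − nb)/(nR)
P + a n²/V² = 28.0 + (6.893)(5.70)²/(9.699)² = 30.381 atm
V − nb = 9.699 − (5.70)(0.05739) = 9.3719 L
T = (30.381)(9.3719)/((5.70)(0.08206)) = 608.7 K

T ≈ 608.7 K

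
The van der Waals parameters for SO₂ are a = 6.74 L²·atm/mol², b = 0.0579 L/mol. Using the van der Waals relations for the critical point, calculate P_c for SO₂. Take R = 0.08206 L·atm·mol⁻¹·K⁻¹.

For a van der Waals gas, P_c = a/(27b²).
P_c = 6.74/(27×(0.0579)²) = 6.74/0.090515 = 74.46 atm

P_c ≈ 74.46 atm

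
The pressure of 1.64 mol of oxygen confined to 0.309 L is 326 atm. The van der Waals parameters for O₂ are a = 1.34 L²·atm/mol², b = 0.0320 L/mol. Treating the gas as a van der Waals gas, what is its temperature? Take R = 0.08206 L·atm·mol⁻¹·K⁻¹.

T ≈ 693.3 K

T = (P + a n²/V²)(V − nb)/(nR)
P + a n²/V² = 326 + (1.34)(1.64)²/(0.309)² = 363.75 atm
V − nb = 0.309 − (1.64)(0.0320) = 0.25652 L
T = (363.75)(0.25652)/((1.64)(0.08206)) = 693.3 K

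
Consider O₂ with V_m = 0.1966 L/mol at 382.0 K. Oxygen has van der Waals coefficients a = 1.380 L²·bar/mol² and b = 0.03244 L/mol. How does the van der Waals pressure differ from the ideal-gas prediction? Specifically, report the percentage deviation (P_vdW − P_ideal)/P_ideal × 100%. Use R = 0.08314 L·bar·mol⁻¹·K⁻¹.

Ideal: P_ideal = RT/V_m = (0.08314)(382.0)/0.1966 = 161.544 bar
vdW: P = RT/(V_m − b) − a/V_m² = 31.7595/0.164160 − 1.380/0.0386516 = 193.467 − 35.7036 = 157.763 bar
% deviation = (157.763 − 161.544)/161.544 × 100% = -2.34%

-2.34 %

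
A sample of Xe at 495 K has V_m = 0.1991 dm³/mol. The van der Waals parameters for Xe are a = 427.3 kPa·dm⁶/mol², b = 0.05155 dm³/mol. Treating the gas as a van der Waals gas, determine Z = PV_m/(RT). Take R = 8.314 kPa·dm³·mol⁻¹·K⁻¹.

Z ≈ 0.8279

P = RT/(V_m − b) − a/V_m² = (8.314)(495)/(0.1991 − 0.05155) − 427.3/(0.1991)²
  = 4115.4/0.14755 − 10779 = 27892 − 10779 = 17113 kPa
Z = PV_m/(RT) = (17113)(0.1991)/((8.314)(495)) = 3407.2/4115.4 = 0.8279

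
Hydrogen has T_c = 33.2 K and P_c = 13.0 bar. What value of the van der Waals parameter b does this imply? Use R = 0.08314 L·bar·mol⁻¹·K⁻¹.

From T_c = 8a/(27Rb) and P_c = a/(27b²): b = R T_c/(8 P_c).
b = (0.08314)(33.2)/(8×13.0) = 2.7602/104.00 = 0.02654 L/mol

b ≈ 0.02654 L/mol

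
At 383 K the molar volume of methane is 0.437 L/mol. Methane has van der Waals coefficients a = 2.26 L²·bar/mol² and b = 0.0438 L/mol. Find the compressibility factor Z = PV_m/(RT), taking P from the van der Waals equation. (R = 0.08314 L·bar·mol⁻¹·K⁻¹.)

P = RT/(V_m − b) − a/V_m² = (0.08314)(383)/(0.437 − 0.0438) − 2.26/(0.437)²
  = 31.843/0.39320 − 11.834 = 80.984 − 11.834 = 69.150 bar
Z = PV_m/(RT) = (69.150)(0.437)/((0.08314)(383)) = 30.219/31.843 = 0.9490

Z ≈ 0.9490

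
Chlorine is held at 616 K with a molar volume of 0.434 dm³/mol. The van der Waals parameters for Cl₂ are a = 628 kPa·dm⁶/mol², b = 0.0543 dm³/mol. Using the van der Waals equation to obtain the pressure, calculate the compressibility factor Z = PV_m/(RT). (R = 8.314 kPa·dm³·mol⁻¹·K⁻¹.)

P = RT/(V_m − b) − a/V_m² = (8.314)(616)/(0.434 − 0.0543) − 628/(0.434)²
  = 5121.4/0.37970 − 3334.1 = 13488 − 3334.1 = 10154 kPa
Z = PV_m/(RT) = (10154)(0.434)/((8.314)(616)) = 4406.8/5121.4 = 0.8605

Z ≈ 0.8605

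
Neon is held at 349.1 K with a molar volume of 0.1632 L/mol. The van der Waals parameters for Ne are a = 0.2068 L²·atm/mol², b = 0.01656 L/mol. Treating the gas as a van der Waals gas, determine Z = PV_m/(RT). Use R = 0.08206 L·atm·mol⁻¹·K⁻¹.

P = RT/(V_m − b) − a/V_m² = (0.08206)(349.1)/(0.1632 − 0.01656) − 0.2068/(0.1632)²
  = 28.647/0.14664 − 7.7644 = 195.36 − 7.7644 = 187.60 atm
Z = PV_m/(RT) = (187.60)(0.1632)/((0.08206)(349.1)) = 30.616/28.647 = 1.069

Z ≈ 1.069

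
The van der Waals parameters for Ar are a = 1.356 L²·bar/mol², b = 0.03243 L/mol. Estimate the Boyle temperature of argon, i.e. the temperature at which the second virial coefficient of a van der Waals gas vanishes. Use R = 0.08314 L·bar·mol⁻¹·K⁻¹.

For a van der Waals gas the second virial coefficient B₂ = b − a/(RT) vanishes at T_B = a/(Rb).
T_B = 1.356/(0.08314×0.03243) = 1.356/0.0026962 = 502.9 K

T_B ≈ 502.9 K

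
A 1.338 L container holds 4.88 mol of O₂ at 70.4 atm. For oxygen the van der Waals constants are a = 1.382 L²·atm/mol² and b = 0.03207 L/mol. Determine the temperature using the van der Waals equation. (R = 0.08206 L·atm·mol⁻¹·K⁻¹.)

T ≈ 261.9 K

T = (P + a n²/V²)(V − nb)/(nR)
P + a n²/V² = 70.4 + (1.382)(4.88)²/(1.338)² = 88.784 atm
V − nb = 1.338 − (4.88)(0.03207) = 1.1815 L
T = (88.784)(1.1815)/((4.88)(0.08206)) = 261.9 K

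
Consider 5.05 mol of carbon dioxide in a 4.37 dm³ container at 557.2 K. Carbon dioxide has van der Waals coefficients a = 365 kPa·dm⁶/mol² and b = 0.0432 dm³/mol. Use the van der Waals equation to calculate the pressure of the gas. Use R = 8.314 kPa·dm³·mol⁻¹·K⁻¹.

P ≈ 5147 kPa

P = nRT/(V − nb) − a n²/V²
nRT/(V − nb) = (5.05)(8.314)(557.2)/(4.37 − 5.05×0.0432) = 23394/4.1518 = 5634.7 kPa
a n²/V² = (365)(5.05)²/(4.37)² = 487.43 kPa
P = 5634.7 − 487.43 = 5147 kPa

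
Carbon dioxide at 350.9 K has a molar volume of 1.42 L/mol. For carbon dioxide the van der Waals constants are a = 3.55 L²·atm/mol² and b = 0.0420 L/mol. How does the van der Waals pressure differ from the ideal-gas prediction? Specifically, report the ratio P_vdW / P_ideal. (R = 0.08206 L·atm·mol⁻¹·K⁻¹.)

Ideal: P_ideal = RT/V_m = (0.08206)(350.9)/1.42 = 20.2781 atm
vdW: P = RT/(V_m − b) − a/V_m² = 28.7949/1.37800 − 3.55/2.01640 = 20.8962 − 1.76056 = 19.1356 atm
Ratio = 19.1356/20.2781 = 0.9437

P_vdW / P_ideal ≈ 0.9437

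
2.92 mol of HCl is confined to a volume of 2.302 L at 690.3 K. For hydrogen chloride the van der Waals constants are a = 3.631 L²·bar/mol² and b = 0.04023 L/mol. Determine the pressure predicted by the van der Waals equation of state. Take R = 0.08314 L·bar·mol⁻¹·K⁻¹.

P ≈ 70.87 bar

P = nRT/(V − nb) − a n²/V²
nRT/(V − nb) = (2.92)(0.08314)(690.3)/(2.302 − 2.92×0.04023) = 167.58/2.1845 = 76.713 bar
a n²/V² = (3.631)(2.92)²/(2.302)² = 5.8423 bar
P = 76.713 − 5.8423 = 70.87 bar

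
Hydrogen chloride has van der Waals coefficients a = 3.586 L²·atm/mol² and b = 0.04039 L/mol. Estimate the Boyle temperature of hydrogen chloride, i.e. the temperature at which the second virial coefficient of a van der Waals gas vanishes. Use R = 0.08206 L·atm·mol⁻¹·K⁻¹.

T_B ≈ 1082 K

For a van der Waals gas the second virial coefficient B₂ = b − a/(RT) vanishes at T_B = a/(Rb).
T_B = 3.586/(0.08206×0.04039) = 3.586/0.0033144 = 1082 K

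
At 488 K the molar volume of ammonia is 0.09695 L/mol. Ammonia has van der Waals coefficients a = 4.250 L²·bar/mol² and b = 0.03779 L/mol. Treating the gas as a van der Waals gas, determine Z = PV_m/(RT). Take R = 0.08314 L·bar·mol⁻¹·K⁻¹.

Z ≈ 0.5583

P = RT/(V_m − b) − a/V_m² = (0.08314)(488)/(0.09695 − 0.03779) − 4.250/(0.09695)²
  = 40.572/0.059160 − 452.16 = 685.80 − 452.16 = 233.64 bar
Z = PV_m/(RT) = (233.64)(0.09695)/((0.08314)(488)) = 22.651/40.572 = 0.5583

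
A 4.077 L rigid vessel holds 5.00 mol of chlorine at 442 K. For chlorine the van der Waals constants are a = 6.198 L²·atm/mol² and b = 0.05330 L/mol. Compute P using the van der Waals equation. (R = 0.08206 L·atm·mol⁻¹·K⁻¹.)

P = nRT/(V − nb) − a n²/V²
nRT/(V − nb) = (5.00)(0.08206)(442)/(4.077 − 5.00×0.05330) = 181.35/3.8105 = 47.592 atm
a n²/V² = (6.198)(5.00)²/(4.077)² = 9.3220 atm
P = 47.592 − 9.3220 = 38.27 atm

P ≈ 38.27 atm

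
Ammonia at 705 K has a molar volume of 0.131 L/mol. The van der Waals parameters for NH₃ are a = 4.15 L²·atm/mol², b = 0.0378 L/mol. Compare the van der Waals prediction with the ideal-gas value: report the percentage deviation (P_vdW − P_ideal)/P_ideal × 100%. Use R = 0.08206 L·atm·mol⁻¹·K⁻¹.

Ideal: P_ideal = RT/V_m = (0.08206)(705)/0.131 = 441.621 atm
vdW: P = RT/(V_m − b) − a/V_m² = 57.8523/0.0932000 − 4.15/0.0171610 = 620.733 − 241.827 = 378.906 atm
% deviation = (378.906 − 441.621)/441.621 × 100% = -14.20%

-14.20 %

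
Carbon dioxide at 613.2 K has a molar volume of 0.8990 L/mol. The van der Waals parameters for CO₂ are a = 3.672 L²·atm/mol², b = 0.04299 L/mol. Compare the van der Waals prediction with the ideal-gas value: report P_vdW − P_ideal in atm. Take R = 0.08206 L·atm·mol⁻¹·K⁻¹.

Ideal: P_ideal = RT/V_m = (0.08206)(613.2)/0.8990 = 55.9724 atm
vdW: P = RT/(V_m − b) − a/V_m² = 50.3192/0.856010 − 3.672/0.808201 = 58.7834 − 4.54342 = 54.2400 atm
ΔP = 54.2400 − 55.9724 = -1.732 atm

ΔP ≈ -1.732 atm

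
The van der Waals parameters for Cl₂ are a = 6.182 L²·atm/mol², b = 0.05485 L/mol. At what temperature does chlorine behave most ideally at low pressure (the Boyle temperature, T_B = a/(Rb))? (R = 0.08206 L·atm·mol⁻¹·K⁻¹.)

For a van der Waals gas the second virial coefficient B₂ = b − a/(RT) vanishes at T_B = a/(Rb).
T_B = 6.182/(0.08206×0.05485) = 6.182/0.0045010 = 1373 K

T_B ≈ 1373 K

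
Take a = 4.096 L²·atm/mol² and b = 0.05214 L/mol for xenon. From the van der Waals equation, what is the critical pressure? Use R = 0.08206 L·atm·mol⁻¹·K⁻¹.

For a van der Waals gas, P_c = a/(27b²).
P_c = 4.096/(27×(0.05214)²) = 4.096/0.073402 = 55.80 atm

P_c ≈ 55.80 atm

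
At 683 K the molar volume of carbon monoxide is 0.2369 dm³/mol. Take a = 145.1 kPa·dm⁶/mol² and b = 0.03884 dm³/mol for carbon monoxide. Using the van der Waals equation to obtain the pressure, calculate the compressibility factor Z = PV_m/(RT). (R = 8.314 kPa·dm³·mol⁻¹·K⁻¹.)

Z ≈ 1.088

P = RT/(V_m − b) − a/V_m² = (8.314)(683)/(0.2369 − 0.03884) − 145.1/(0.2369)²
  = 5678.5/0.19806 − 2585.5 = 28671 − 2585.5 = 26086 kPa
Z = PV_m/(RT) = (26086)(0.2369)/((8.314)(683)) = 6179.8/5678.5 = 1.088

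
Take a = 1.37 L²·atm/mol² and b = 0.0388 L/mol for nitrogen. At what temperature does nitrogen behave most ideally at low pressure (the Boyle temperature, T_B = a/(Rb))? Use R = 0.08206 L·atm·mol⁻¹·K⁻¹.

For a van der Waals gas the second virial coefficient B₂ = b − a/(RT) vanishes at T_B = a/(Rb).
T_B = 1.37/(0.08206×0.0388) = 1.37/0.0031839 = 430.3 K

T_B ≈ 430.3 K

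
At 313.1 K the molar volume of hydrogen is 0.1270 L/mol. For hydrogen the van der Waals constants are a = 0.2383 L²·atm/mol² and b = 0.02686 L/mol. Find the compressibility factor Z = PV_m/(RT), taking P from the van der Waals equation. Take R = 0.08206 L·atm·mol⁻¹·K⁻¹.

Z ≈ 1.195

P = RT/(V_m − b) − a/V_m² = (0.08206)(313.1)/(0.1270 − 0.02686) − 0.2383/(0.1270)²
  = 25.693/0.10014 − 14.775 = 256.57 − 14.775 = 241.80 atm
Z = PV_m/(RT) = (241.80)(0.1270)/((0.08206)(313.1)) = 30.709/25.693 = 1.195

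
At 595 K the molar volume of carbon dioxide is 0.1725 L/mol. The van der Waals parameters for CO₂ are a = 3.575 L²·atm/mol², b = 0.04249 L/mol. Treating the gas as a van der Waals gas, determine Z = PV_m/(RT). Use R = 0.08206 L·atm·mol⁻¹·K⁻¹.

Z ≈ 0.9024

P = RT/(V_m − b) − a/V_m² = (0.08206)(595)/(0.1725 − 0.04249) − 3.575/(0.1725)²
  = 48.826/0.13001 − 120.14 = 375.56 − 120.14 = 255.42 atm
Z = PV_m/(RT) = (255.42)(0.1725)/((0.08206)(595)) = 44.060/48.826 = 0.9024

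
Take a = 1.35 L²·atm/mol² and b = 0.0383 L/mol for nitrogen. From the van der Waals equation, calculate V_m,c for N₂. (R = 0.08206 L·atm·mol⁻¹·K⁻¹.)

V_m,c ≈ 0.1149 L/mol

For a van der Waals gas, V_m,c = 3b.
V_m,c = 3×0.0383 = 0.1149 L/mol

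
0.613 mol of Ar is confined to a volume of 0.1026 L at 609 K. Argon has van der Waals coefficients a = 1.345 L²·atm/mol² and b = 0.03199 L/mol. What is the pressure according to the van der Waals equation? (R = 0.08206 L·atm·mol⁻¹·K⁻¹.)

P = nRT/(V − nb) − a n²/V²
nRT/(V − nb) = (0.613)(0.08206)(609)/(0.1026 − 0.613×0.03199) = 30.634/0.082990 = 369.13 atm
a n²/V² = (1.345)(0.613)²/(0.1026)² = 48.012 atm
P = 369.13 − 48.012 = 321.1 atm

P ≈ 321.1 atm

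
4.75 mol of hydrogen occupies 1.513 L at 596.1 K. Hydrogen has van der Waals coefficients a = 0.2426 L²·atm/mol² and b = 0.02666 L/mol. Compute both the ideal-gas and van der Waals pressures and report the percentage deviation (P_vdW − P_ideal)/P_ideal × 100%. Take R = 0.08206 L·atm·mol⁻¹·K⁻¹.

7.58 %

Ideal: P_ideal = nRT/V = (4.75)(0.08206)(596.1)/1.513 = 153.570 atm
vdW: P = nRT/(V − nb) − a n²/V² = 232.351/1.38637 − 5.47366/2.28917 = 167.597 − 2.39111 = 165.206 atm
% deviation = (165.206 − 153.570)/153.570 × 100% = 7.58%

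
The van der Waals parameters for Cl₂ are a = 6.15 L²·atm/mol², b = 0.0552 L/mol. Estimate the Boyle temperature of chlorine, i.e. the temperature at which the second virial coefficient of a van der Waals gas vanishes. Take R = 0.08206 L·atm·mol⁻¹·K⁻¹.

For a van der Waals gas the second virial coefficient B₂ = b − a/(RT) vanishes at T_B = a/(Rb).
T_B = 6.15/(0.08206×0.0552) = 6.15/0.0045297 = 1358 K

T_B ≈ 1358 K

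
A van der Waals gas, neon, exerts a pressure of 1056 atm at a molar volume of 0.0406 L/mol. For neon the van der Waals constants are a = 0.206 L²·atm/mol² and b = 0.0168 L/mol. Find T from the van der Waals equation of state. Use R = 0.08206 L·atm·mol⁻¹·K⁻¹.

T ≈ 342.5 K

T = (P + a/V_m²)(V_m − b)/R
P + a/V_m² = 1056 + 0.206/(0.0406)² = 1181.0 atm
V_m − b = 0.0406 − 0.0168 = 0.023800 L/mol
T = (1181.0)(0.023800)/0.08206 = 342.5 K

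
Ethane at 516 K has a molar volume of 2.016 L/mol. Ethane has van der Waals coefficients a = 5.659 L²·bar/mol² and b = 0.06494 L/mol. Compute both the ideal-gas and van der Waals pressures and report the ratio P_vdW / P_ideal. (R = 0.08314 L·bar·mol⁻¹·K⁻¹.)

Ideal: P_ideal = RT/V_m = (0.08314)(516)/2.016 = 21.2799 bar
vdW: P = RT/(V_m − b) − a/V_m² = 42.9002/1.95106 − 5.659/4.06426 = 21.9882 − 1.39238 = 20.5958 bar
Ratio = 20.5958/21.2799 = 0.9679

P_vdW / P_ideal ≈ 0.9679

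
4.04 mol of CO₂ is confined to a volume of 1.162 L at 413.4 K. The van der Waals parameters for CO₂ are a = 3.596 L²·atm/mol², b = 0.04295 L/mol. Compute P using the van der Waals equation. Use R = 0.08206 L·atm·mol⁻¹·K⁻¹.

P = nRT/(V − nb) − a n²/V²
nRT/(V − nb) = (4.04)(0.08206)(413.4)/(1.162 − 4.04×0.04295) = 137.05/0.98848 = 138.65 atm
a n²/V² = (3.596)(4.04)²/(1.162)² = 43.468 atm
P = 138.65 − 43.468 = 95.18 atm

P ≈ 95.18 atm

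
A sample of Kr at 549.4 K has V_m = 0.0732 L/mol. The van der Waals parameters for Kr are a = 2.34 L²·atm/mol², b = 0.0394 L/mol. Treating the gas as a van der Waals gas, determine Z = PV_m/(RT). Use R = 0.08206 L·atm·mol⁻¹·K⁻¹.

P = RT/(V_m − b) − a/V_m² = (0.08206)(549.4)/(0.0732 − 0.0394) − 2.34/(0.0732)²
  = 45.084/0.033800 − 436.71 = 1333.8 − 436.71 = 897.1 atm
Z = PV_m/(RT) = (897.1)(0.0732)/((0.08206)(549.4)) = 65.668/45.084 = 1.457

Z ≈ 1.457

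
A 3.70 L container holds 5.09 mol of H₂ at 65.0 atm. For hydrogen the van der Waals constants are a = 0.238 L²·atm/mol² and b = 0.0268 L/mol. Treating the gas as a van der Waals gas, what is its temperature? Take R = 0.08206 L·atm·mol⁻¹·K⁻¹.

T = (P + a n²/V²)(V − nb)/(nR)
P + a n²/V² = 65.0 + (0.238)(5.09)²/(3.70)² = 65.450 atm
V − nb = 3.70 − (5.09)(0.0268) = 3.5636 L
T = (65.450)(3.5636)/((5.09)(0.08206)) = 558.4 K

T ≈ 558.4 K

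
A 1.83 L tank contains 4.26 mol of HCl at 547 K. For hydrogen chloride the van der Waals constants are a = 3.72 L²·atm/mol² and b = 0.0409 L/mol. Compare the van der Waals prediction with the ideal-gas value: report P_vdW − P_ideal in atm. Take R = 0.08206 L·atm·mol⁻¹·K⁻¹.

ΔP ≈ -9.16 atm

Ideal: P_ideal = nRT/V = (4.26)(0.08206)(547)/1.83 = 104.491 atm
vdW: P = nRT/(V − nb) − a n²/V² = 191.218/1.65577 − 67.5091/3.34890 = 115.486 − 20.1586 = 95.327 atm
ΔP = 95.327 − 104.491 = -9.16 atm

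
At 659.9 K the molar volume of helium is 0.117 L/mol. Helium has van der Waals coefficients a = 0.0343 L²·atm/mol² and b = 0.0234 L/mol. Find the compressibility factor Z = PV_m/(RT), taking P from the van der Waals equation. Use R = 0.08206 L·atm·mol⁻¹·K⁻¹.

P = RT/(V_m − b) − a/V_m² = (0.08206)(659.9)/(0.117 − 0.0234) − 0.0343/(0.117)²
  = 54.151/0.093600 − 2.5057 = 578.54 − 2.5057 = 576.03 atm
Z = PV_m/(RT) = (576.03)(0.117)/((0.08206)(659.9)) = 67.396/54.151 = 1.245

Z ≈ 1.245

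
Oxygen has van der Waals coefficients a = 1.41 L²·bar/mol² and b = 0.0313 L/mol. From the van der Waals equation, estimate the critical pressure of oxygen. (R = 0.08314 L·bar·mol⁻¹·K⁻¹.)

P_c ≈ 53.30 bar

For a van der Waals gas, P_c = a/(27b²).
P_c = 1.41/(27×(0.0313)²) = 1.41/0.026452 = 53.30 bar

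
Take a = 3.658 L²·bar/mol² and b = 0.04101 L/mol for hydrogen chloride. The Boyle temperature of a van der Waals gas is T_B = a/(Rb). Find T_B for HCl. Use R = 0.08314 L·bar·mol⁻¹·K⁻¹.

T_B ≈ 1073 K

For a van der Waals gas the second virial coefficient B₂ = b − a/(RT) vanishes at T_B = a/(Rb).
T_B = 3.658/(0.08314×0.04101) = 3.658/0.0034096 = 1073 K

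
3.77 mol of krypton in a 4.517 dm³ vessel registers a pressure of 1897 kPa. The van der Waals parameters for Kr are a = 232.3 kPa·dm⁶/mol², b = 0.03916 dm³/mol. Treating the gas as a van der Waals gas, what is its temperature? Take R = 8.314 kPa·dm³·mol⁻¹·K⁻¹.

T = (P + a n²/V²)(V − nb)/(nR)
P + a n²/V² = 1897 + (232.3)(3.77)²/(4.517)² = 2058.8 kPa
V − nb = 4.517 − (3.77)(0.03916) = 4.3694 dm³
T = (2058.8)(4.3694)/((3.77)(8.314)) = 287.0 K

T ≈ 287.0 K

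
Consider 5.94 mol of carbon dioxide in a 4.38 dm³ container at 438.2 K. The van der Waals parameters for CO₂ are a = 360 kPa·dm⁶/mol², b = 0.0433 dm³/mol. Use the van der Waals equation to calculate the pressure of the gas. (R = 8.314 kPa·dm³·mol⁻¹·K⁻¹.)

P = nRT/(V − nb) − a n²/V²
nRT/(V − nb) = (5.94)(8.314)(438.2)/(4.38 − 5.94×0.0433) = 21641/4.1228 = 5249.1 kPa
a n²/V² = (360)(5.94)²/(4.38)² = 662.11 kPa
P = 5249.1 − 662.11 = 4587 kPa

P ≈ 4587 kPa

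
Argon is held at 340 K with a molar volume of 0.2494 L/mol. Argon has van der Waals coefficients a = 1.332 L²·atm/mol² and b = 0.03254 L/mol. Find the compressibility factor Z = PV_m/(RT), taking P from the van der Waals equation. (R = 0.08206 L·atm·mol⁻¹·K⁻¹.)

P = RT/(V_m − b) − a/V_m² = (0.08206)(340)/(0.2494 − 0.03254) − 1.332/(0.2494)²
  = 27.900/0.21686 − 21.415 = 128.65 − 21.415 = 107.24 atm
Z = PV_m/(RT) = (107.24)(0.2494)/((0.08206)(340)) = 26.746/27.900 = 0.9586

Z ≈ 0.9586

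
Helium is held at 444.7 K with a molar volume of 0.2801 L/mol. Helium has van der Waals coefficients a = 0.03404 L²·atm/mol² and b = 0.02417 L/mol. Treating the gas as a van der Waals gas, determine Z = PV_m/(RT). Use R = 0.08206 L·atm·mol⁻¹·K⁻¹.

P = RT/(V_m − b) − a/V_m² = (0.08206)(444.7)/(0.2801 − 0.02417) − 0.03404/(0.2801)²
  = 36.492/0.25593 − 0.43387 = 142.59 − 0.43387 = 142.16 atm
Z = PV_m/(RT) = (142.16)(0.2801)/((0.08206)(444.7)) = 39.819/36.492 = 1.091

Z ≈ 1.091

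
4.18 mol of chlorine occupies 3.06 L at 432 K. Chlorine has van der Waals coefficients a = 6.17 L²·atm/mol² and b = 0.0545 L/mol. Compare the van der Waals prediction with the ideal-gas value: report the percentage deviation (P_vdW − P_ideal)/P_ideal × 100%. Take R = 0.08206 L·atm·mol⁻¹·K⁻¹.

-15.73 %

Ideal: P_ideal = nRT/V = (4.18)(0.08206)(432)/3.06 = 48.4251 atm
vdW: P = nRT/(V − nb) − a n²/V² = 148.181/2.83219 − 107.805/9.36360 = 52.3203 − 11.5132 = 40.8071 atm
% deviation = (40.8071 − 48.4251)/48.4251 × 100% = -15.73%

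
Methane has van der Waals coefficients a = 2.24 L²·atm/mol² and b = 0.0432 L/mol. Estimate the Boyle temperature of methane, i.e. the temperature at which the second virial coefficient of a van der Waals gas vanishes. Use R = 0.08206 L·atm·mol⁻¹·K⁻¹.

For a van der Waals gas the second virial coefficient B₂ = b − a/(RT) vanishes at T_B = a/(Rb).
T_B = 2.24/(0.08206×0.0432) = 2.24/0.0035450 = 631.9 K

T_B ≈ 631.9 K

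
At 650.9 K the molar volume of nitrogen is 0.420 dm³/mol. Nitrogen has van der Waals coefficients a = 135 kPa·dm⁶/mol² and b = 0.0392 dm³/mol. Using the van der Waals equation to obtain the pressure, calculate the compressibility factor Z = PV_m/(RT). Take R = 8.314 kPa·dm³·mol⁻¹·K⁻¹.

P = RT/(V_m − b) − a/V_m² = (8.314)(650.9)/(0.420 − 0.0392) − 135/(0.420)²
  = 5411.6/0.38080 − 765.31 = 14211 − 765.31 = 13446 kPa
Z = PV_m/(RT) = (13446)(0.420)/((8.314)(650.9)) = 5647.3/5411.6 = 1.044

Z ≈ 1.044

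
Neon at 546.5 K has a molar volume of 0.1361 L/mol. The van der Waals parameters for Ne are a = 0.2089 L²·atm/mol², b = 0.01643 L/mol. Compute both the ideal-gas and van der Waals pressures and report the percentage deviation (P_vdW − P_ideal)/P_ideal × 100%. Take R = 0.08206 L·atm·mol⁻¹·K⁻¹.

Ideal: P_ideal = RT/V_m = (0.08206)(546.5)/0.1361 = 329.506 atm
vdW: P = RT/(V_m − b) − a/V_m² = 44.8458/0.119670 − 0.2089/0.0185232 = 374.746 − 11.2777 = 363.468 atm
% deviation = (363.468 − 329.506)/329.506 × 100% = 10.31%

10.31 %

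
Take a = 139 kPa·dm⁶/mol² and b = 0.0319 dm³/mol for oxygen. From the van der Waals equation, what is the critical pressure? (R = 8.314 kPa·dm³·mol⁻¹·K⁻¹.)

For a van der Waals gas, P_c = a/(27b²).
P_c = 139/(27×(0.0319)²) = 139/0.027475 = 5059 kPa

P_c ≈ 5059 kPa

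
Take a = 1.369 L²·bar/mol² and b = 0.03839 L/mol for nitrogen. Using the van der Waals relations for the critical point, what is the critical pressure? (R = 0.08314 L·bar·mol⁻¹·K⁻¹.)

P_c ≈ 34.40 bar

For a van der Waals gas, P_c = a/(27b²).
P_c = 1.369/(27×(0.03839)²) = 1.369/0.039792 = 34.40 bar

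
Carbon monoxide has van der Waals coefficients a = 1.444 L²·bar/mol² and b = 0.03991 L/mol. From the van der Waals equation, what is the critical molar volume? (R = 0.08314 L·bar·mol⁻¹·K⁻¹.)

For a van der Waals gas, V_m,c = 3b.
V_m,c = 3×0.03991 = 0.1197 L/mol

V_m,c ≈ 0.1197 L/mol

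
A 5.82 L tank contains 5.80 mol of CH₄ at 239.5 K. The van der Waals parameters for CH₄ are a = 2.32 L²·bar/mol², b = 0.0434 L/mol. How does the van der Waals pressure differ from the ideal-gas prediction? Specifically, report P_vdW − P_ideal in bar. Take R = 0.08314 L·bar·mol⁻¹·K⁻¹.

ΔP ≈ -1.407 bar

Ideal: P_ideal = nRT/V = (5.80)(0.08314)(239.5)/5.82 = 19.8436 bar
vdW: P = nRT/(V − nb) − a n²/V² = 115.490/5.56828 − 78.0448/33.8724 = 20.7407 − 2.30408 = 18.4366 bar
ΔP = 18.4366 − 19.8436 = -1.407 bar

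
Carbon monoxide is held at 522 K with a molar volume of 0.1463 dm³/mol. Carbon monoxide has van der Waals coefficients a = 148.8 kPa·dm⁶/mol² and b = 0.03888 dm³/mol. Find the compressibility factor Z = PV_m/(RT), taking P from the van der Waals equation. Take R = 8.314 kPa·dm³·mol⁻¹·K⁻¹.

Z ≈ 1.128

P = RT/(V_m − b) − a/V_m² = (8.314)(522)/(0.1463 − 0.03888) − 148.8/(0.1463)²
  = 4339.9/0.10742 − 6952.1 = 40401 − 6952.1 = 33449 kPa
Z = PV_m/(RT) = (33449)(0.1463)/((8.314)(522)) = 4893.6/4339.9 = 1.128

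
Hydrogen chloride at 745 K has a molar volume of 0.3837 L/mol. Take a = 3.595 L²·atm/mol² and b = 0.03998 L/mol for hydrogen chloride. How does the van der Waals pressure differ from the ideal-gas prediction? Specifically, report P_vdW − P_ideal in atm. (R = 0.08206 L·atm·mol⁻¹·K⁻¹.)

ΔP ≈ -5.89 atm

Ideal: P_ideal = RT/V_m = (0.08206)(745)/0.3837 = 159.329 atm
vdW: P = RT/(V_m − b) − a/V_m² = 61.1347/0.343720 − 3.595/0.147226 = 177.862 − 24.4182 = 153.444 atm
ΔP = 153.444 − 159.329 = -5.89 atm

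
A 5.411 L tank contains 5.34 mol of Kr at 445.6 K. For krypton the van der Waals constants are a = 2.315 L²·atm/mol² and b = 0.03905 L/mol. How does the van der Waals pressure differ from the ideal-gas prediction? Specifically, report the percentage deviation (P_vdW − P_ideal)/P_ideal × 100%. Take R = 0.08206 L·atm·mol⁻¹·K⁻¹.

Ideal: P_ideal = nRT/V = (5.34)(0.08206)(445.6)/5.411 = 36.0861 atm
vdW: P = nRT/(V − nb) − a n²/V² = 195.262/5.20247 − 66.0136/29.2789 = 37.5326 − 2.25465 = 35.2780 atm
% deviation = (35.2780 − 36.0861)/36.0861 × 100% = -2.24%

-2.24 %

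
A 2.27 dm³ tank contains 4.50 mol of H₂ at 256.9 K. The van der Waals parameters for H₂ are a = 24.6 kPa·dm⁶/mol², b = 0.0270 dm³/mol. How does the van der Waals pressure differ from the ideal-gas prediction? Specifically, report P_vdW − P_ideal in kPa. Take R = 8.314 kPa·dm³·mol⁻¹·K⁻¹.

Ideal: P_ideal = nRT/V = (4.50)(8.314)(256.9)/2.27 = 4234.10 kPa
vdW: P = nRT/(V − nb) − a n²/V² = 9611.40/2.14850 − 498.150/5.15290 = 4473.54 − 96.6737 = 4376.87 kPa
ΔP = 4376.87 − 4234.10 = 142.8 kPa

ΔP ≈ 142.8 kPa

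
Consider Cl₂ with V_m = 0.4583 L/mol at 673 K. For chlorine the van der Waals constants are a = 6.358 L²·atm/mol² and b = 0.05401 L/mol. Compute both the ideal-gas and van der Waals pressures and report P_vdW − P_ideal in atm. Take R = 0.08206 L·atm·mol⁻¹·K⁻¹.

Ideal: P_ideal = RT/V_m = (0.08206)(673)/0.4583 = 120.503 atm
vdW: P = RT/(V_m − b) − a/V_m² = 55.2264/0.404290 − 6.358/0.210039 = 136.601 − 30.2706 = 106.330 atm
ΔP = 106.330 − 120.503 = -14.17 atm

ΔP ≈ -14.17 atm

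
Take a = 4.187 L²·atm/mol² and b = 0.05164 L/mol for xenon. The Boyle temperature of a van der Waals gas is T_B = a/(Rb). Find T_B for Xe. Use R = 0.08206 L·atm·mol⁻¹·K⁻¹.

For a van der Waals gas the second virial coefficient B₂ = b − a/(RT) vanishes at T_B = a/(Rb).
T_B = 4.187/(0.08206×0.05164) = 4.187/0.0042376 = 988.1 K

T_B ≈ 988.1 K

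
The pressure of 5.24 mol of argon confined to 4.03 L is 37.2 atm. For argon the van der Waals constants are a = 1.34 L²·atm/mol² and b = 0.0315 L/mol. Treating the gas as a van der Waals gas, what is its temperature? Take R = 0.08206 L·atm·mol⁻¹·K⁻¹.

T ≈ 354.7 K

T = (P + a n²/V²)(V − nb)/(nR)
P + a n²/V² = 37.2 + (1.34)(5.24)²/(4.03)² = 39.465 atm
V − nb = 4.03 − (5.24)(0.0315) = 3.8649 L
T = (39.465)(3.8649)/((5.24)(0.08206)) = 354.7 K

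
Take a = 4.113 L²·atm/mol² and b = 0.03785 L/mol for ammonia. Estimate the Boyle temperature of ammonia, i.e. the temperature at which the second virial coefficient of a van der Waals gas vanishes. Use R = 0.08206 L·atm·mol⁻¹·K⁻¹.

T_B ≈ 1324 K

For a van der Waals gas the second virial coefficient B₂ = b − a/(RT) vanishes at T_B = a/(Rb).
T_B = 4.113/(0.08206×0.03785) = 4.113/0.0031060 = 1324 K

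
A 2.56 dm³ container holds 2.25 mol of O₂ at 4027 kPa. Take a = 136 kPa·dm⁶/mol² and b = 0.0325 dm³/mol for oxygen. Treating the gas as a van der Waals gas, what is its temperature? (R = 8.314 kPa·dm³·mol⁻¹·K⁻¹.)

T ≈ 549.3 K

T = (P + a n²/V²)(V − nb)/(nR)
P + a n²/V² = 4027 + (136)(2.25)²/(2.56)² = 4132.1 kPa
V − nb = 2.56 − (2.25)(0.0325) = 2.4869 dm³
T = (4132.1)(2.4869)/((2.25)(8.314)) = 549.3 K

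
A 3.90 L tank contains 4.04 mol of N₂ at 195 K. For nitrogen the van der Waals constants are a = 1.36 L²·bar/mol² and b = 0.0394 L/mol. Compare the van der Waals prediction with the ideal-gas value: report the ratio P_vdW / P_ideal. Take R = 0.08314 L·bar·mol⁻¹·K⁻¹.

Ideal: P_ideal = nRT/V = (4.04)(0.08314)(195)/3.90 = 16.7943 bar
vdW: P = nRT/(V − nb) − a n²/V² = 65.4977/3.74082 − 22.1974/15.2100 = 17.5089 − 1.45940 = 16.0495 bar
Ratio = 16.0495/16.7943 = 0.9557

P_vdW / P_ideal ≈ 0.9557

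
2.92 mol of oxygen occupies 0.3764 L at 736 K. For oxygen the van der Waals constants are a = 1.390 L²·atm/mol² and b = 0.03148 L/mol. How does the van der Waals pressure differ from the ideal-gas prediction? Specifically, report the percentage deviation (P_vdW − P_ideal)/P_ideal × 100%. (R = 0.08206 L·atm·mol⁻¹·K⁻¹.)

Ideal: P_ideal = nRT/V = (2.92)(0.08206)(736)/0.3764 = 468.536 atm
vdW: P = nRT/(V − nb) − a n²/V² = 176.357/0.284478 − 11.8517/0.141677 = 619.932 − 83.6530 = 536.279 atm
% deviation = (536.279 − 468.536)/468.536 × 100% = 14.46%

14.46 %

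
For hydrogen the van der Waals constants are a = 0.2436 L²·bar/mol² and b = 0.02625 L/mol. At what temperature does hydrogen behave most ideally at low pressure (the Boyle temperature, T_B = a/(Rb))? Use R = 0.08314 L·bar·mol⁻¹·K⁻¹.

For a van der Waals gas the second virial coefficient B₂ = b − a/(RT) vanishes at T_B = a/(Rb).
T_B = 0.2436/(0.08314×0.02625) = 0.2436/0.0021824 = 111.6 K

T_B ≈ 111.6 K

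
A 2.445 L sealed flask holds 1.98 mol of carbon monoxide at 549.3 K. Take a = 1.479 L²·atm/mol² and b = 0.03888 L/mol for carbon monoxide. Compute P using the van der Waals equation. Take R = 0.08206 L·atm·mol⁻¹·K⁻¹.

P = nRT/(V − nb) − a n²/V²
nRT/(V − nb) = (1.98)(0.08206)(549.3)/(2.445 − 1.98×0.03888) = 89.250/2.3680 = 37.690 atm
a n²/V² = (1.479)(1.98)²/(2.445)² = 0.96993 atm
P = 37.690 − 0.96993 = 36.72 atm

P ≈ 36.72 atm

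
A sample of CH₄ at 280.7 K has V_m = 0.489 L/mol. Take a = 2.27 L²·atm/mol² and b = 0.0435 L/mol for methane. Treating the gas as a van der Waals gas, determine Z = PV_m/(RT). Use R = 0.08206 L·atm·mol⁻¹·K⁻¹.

P = RT/(V_m − b) − a/V_m² = (0.08206)(280.7)/(0.489 − 0.0435) − 2.27/(0.489)²
  = 23.034/0.44550 − 9.4931 = 51.704 − 9.4931 = 42.211 atm
Z = PV_m/(RT) = (42.211)(0.489)/((0.08206)(280.7)) = 20.641/23.034 = 0.8961

Z ≈ 0.8961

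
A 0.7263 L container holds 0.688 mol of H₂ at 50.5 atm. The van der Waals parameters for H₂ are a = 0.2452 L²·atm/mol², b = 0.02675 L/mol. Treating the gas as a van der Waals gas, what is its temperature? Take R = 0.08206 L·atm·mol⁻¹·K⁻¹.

T ≈ 636.0 K

T = (P + a n²/V²)(V − nb)/(nR)
P + a n²/V² = 50.5 + (0.2452)(0.688)²/(0.7263)² = 50.720 atm
V − nb = 0.7263 − (0.688)(0.02675) = 0.70790 L
T = (50.720)(0.70790)/((0.688)(0.08206)) = 636.0 K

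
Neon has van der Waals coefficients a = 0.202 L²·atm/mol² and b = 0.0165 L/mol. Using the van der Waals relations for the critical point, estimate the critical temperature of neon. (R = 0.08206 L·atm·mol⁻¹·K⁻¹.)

T_c ≈ 44.20 K

For a van der Waals gas, T_c = 8a/(27Rb).
T_c = 8×0.202/(27×0.08206×0.0165) = 1.6160/0.036558 = 44.20 K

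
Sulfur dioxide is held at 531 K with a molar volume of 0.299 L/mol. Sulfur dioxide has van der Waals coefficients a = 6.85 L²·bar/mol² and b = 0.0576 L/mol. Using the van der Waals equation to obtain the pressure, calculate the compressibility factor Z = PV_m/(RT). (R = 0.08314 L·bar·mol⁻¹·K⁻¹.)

Z ≈ 0.7197

P = RT/(V_m − b) − a/V_m² = (0.08314)(531)/(0.299 − 0.0576) − 6.85/(0.299)²
  = 44.147/0.24140 − 76.621 = 182.88 − 76.621 = 106.26 bar
Z = PV_m/(RT) = (106.26)(0.299)/((0.08314)(531)) = 31.772/44.147 = 0.7197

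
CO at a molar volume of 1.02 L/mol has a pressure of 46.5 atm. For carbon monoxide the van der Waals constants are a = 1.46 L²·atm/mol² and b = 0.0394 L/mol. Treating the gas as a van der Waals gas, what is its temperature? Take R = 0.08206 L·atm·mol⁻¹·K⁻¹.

T = (P + a/V_m²)(V_m − b)/R
P + a/V_m² = 46.5 + 1.46/(1.02)² = 47.903 atm
V_m − b = 1.02 − 0.0394 = 0.98060 L/mol
T = (47.903)(0.98060)/0.08206 = 572.4 K

T ≈ 572.4 K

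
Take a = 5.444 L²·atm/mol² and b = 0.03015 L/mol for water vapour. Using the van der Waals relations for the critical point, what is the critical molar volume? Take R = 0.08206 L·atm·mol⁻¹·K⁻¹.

For a van der Waals gas, V_m,c = 3b.
V_m,c = 3×0.03015 = 0.09045 L/mol

V_m,c ≈ 0.09045 L/mol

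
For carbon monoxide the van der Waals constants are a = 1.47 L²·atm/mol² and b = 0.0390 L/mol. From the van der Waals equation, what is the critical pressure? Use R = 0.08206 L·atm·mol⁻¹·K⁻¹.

P_c ≈ 35.80 atm

For a van der Waals gas, P_c = a/(27b²).
P_c = 1.47/(27×(0.0390)²) = 1.47/0.041067 = 35.80 atm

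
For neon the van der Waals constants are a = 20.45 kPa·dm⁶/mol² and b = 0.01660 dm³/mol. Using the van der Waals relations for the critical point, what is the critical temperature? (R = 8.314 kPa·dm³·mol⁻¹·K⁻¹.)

For a van der Waals gas, T_c = 8a/(27Rb).
T_c = 8×20.45/(27×8.314×0.01660) = 163.60/3.7263 = 43.90 K

T_c ≈ 43.90 K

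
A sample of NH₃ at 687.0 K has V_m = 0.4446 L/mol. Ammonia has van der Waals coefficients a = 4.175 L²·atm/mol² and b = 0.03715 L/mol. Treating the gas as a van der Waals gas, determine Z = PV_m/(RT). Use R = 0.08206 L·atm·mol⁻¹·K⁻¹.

P = RT/(V_m − b) − a/V_m² = (0.08206)(687.0)/(0.4446 − 0.03715) − 4.175/(0.4446)²
  = 56.375/0.40745 − 21.121 = 138.36 − 21.121 = 117.24 atm
Z = PV_m/(RT) = (117.24)(0.4446)/((0.08206)(687.0)) = 52.125/56.375 = 0.9246

Z ≈ 0.9246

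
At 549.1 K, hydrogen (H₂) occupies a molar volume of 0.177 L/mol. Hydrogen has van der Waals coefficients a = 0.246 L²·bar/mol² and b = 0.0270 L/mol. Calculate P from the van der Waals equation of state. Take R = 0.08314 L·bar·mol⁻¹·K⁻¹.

P ≈ 296.5 bar

P = RT/(V_m − b) − a/V_m²
RT/(V_m − b) = (0.08314)(549.1)/(0.177 − 0.0270) = 45.652/0.15000 = 304.35 bar
a/V_m² = 0.246/(0.177)² = 7.8521 bar
P = 304.35 − 7.8521 = 296.5 bar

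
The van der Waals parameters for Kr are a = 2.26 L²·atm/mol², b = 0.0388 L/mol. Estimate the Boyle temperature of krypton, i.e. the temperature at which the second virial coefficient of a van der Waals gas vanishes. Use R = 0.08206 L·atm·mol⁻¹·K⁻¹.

For a van der Waals gas the second virial coefficient B₂ = b − a/(RT) vanishes at T_B = a/(Rb).
T_B = 2.26/(0.08206×0.0388) = 2.26/0.0031839 = 709.8 K

T_B ≈ 709.8 K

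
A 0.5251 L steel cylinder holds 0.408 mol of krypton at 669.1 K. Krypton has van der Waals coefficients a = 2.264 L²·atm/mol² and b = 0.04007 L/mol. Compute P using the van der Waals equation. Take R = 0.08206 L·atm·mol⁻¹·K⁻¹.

P ≈ 42.67 atm

P = nRT/(V − nb) − a n²/V²
nRT/(V − nb) = (0.408)(0.08206)(669.1)/(0.5251 − 0.408×0.04007) = 22.402/0.50875 = 44.033 atm
a n²/V² = (2.264)(0.408)²/(0.5251)² = 1.3668 atm
P = 44.033 − 1.3668 = 42.67 atm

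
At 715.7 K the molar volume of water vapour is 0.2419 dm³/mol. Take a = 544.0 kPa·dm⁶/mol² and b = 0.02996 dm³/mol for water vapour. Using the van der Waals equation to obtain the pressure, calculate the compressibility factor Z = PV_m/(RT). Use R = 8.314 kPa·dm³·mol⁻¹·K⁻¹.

P = RT/(V_m − b) − a/V_m² = (8.314)(715.7)/(0.2419 − 0.02996) − 544.0/(0.2419)²
  = 5950.3/0.21194 − 9296.7 = 28075 − 9296.7 = 18778 kPa
Z = PV_m/(RT) = (18778)(0.2419)/((8.314)(715.7)) = 4542.4/5950.3 = 0.7634

Z ≈ 0.7634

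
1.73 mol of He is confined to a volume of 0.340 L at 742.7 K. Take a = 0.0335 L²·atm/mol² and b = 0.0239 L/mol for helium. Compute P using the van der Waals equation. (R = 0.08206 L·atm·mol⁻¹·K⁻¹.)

P = nRT/(V − nb) − a n²/V²
nRT/(V − nb) = (1.73)(0.08206)(742.7)/(0.340 − 1.73×0.0239) = 105.44/0.29865 = 353.06 atm
a n²/V² = (0.0335)(1.73)²/(0.340)² = 0.86732 atm
P = 353.06 − 0.86732 = 352.2 atm

P ≈ 352.2 atm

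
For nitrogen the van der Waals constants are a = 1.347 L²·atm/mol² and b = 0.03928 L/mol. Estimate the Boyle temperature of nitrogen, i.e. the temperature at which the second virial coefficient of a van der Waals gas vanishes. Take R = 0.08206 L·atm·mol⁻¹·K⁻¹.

T_B ≈ 417.9 K

For a van der Waals gas the second virial coefficient B₂ = b − a/(RT) vanishes at T_B = a/(Rb).
T_B = 1.347/(0.08206×0.03928) = 1.347/0.0032233 = 417.9 K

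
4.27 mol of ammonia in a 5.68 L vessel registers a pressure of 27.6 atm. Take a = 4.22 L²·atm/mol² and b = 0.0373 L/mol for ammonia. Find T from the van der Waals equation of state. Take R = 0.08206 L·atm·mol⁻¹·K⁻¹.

T ≈ 472.4 K

T = (P + a n²/V²)(V − nb)/(nR)
P + a n²/V² = 27.6 + (4.22)(4.27)²/(5.68)² = 29.985 atm
V − nb = 5.68 − (4.27)(0.0373) = 5.5207 L
T = (29.985)(5.5207)/((4.27)(0.08206)) = 472.4 K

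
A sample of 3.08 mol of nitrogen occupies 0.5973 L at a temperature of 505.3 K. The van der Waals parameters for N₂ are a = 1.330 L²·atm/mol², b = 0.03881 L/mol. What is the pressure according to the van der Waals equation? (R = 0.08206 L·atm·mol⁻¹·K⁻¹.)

P ≈ 231.9 atm

P = nRT/(V − nb) − a n²/V²
nRT/(V − nb) = (3.08)(0.08206)(505.3)/(0.5973 − 3.08×0.03881) = 127.71/0.47777 = 267.30 atm
a n²/V² = (1.330)(3.08)²/(0.5973)² = 35.365 atm
P = 267.30 − 35.365 = 231.9 atm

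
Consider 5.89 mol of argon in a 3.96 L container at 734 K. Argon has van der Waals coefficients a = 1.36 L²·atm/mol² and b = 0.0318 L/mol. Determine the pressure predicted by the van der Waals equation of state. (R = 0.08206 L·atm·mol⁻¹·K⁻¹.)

P ≈ 91.03 atm

P = nRT/(V − nb) − a n²/V²
nRT/(V − nb) = (5.89)(0.08206)(734)/(3.96 − 5.89×0.0318) = 354.77/3.7727 = 94.036 atm
a n²/V² = (1.36)(5.89)²/(3.96)² = 3.0087 atm
P = 94.036 − 3.0087 = 91.03 atm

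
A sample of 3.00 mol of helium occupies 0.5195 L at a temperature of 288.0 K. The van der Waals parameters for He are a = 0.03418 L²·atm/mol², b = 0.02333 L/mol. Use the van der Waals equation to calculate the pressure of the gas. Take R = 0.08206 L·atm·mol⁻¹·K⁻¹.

P = nRT/(V − nb) − a n²/V²
nRT/(V − nb) = (3.00)(0.08206)(288.0)/(0.5195 − 3.00×0.02333) = 70.900/0.44951 = 157.73 atm
a n²/V² = (0.03418)(3.00)²/(0.5195)² = 1.1398 atm
P = 157.73 − 1.1398 = 156.6 atm

P ≈ 156.6 atm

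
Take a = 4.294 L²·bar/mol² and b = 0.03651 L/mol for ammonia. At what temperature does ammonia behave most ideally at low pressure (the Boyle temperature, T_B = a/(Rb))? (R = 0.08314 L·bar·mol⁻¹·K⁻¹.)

T_B ≈ 1415 K

For a van der Waals gas the second virial coefficient B₂ = b − a/(RT) vanishes at T_B = a/(Rb).
T_B = 4.294/(0.08314×0.03651) = 4.294/0.0030354 = 1415 K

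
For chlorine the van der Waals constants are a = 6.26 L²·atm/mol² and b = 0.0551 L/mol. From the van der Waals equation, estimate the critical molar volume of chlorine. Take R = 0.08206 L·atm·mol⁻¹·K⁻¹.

V_m,c ≈ 0.1653 L/mol

For a van der Waals gas, V_m,c = 3b.
V_m,c = 3×0.0551 = 0.1653 L/mol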